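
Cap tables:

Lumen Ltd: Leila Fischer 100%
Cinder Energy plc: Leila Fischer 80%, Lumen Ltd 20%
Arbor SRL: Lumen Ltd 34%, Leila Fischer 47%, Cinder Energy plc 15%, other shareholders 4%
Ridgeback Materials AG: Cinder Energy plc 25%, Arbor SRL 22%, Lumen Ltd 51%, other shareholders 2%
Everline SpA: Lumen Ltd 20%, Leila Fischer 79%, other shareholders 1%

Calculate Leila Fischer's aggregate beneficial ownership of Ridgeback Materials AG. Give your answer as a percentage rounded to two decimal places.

Leila reaches Ridgeback along 7 paths.
Via Cinder: 80% × 25% = 20%.
Via Lumen → Cinder: 100% × 20% × 25% = 5%.
Via Lumen → Arbor: 100% × 34% × 22% = 7.48%.
Via Arbor: 47% × 22% = 10.34%.
Via Cinder → Arbor: 80% × 15% × 22% = 2.64%.
Via Lumen → Cinder → Arbor: 100% × 20% × 15% × 22% = 0.66%.
Via Lumen: 100% × 51% = 51%.
Total: 20% + 5% + 7.48% + 10.34% + 2.64% + 0.66% + 51% = 97.12%.

97.12%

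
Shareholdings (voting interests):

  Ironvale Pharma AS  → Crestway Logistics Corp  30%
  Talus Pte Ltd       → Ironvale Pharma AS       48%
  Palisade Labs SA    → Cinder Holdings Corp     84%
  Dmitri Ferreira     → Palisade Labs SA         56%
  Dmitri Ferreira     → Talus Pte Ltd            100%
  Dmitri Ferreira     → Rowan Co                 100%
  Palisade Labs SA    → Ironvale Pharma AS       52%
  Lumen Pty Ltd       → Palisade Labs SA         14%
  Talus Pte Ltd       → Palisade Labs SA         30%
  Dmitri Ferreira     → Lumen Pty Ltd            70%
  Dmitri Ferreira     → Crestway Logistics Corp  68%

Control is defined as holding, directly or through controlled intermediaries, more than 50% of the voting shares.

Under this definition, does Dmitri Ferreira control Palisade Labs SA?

Dmitri holds 70% of Lumen, so Dmitri controls Lumen.
Dmitri holds 100% of Talus, so Dmitri controls Talus.
Talus and Dmitri and Lumen together hold 30% + 56% + 14% = 100% of Palisade, so Dmitri controls Palisade.

Yes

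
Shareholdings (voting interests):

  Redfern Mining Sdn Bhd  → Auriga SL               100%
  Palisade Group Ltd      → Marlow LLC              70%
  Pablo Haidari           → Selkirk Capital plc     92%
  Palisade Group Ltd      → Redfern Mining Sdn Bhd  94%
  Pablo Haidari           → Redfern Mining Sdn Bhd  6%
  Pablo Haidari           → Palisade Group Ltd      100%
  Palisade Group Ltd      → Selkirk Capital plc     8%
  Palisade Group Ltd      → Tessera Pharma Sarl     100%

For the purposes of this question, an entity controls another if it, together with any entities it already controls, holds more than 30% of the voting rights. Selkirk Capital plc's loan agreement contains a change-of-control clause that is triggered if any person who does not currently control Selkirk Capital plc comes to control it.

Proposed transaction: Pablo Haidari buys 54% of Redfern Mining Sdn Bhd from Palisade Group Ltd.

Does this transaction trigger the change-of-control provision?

No

The purchase adds only to Pablo's holdings (Palisade's stake shrinks), so Pablo is the only person who could newly come to control Selkirk.
Pablo holds 100% of Palisade, so Pablo controls Palisade.
Palisade and Pablo together hold 8% + 92% = 100% of Selkirk, so Pablo controls Selkirk.
So Pablo already controls Selkirk before the transaction.
After the purchase, Pablo's direct stake in Redfern rises to 6% + 54% = 60%, and Palisade's stake falls to 40%.
Pablo controlled Selkirk already, so this is not a new person acquiring control; every other person's position is unchanged or reduced.
No new person acquires control, so the clause is not triggered.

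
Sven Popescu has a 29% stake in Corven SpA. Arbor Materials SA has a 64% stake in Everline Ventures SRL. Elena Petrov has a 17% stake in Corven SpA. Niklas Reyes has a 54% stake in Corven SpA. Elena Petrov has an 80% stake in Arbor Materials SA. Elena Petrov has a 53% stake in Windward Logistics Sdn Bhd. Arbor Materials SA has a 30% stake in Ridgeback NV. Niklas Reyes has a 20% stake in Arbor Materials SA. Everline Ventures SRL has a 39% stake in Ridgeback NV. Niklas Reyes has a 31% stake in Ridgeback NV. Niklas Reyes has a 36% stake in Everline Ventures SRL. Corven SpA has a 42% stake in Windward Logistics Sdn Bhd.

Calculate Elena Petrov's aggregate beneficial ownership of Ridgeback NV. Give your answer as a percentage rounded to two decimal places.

43.97%

Elena reaches Ridgeback along 2 paths.
Via Arbor: 80% × 30% = 24%.
Via Arbor → Everline: 80% × 64% × 39% = 19.968%.
Total: 24% + 19.968% = 43.968%.
Rounded: 43.97%.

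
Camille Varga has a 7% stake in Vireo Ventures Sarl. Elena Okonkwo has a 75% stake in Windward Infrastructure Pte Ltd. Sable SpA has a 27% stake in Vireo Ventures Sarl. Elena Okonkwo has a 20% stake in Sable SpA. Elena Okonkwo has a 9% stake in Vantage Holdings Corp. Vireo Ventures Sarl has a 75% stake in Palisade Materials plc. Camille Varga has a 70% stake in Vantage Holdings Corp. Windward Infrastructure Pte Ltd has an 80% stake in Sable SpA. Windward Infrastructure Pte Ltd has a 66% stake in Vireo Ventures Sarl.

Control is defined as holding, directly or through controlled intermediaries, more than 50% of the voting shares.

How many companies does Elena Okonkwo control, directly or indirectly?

Elena holds 75% of Windward, so Elena controls Windward.
Windward and Elena together hold 80% + 20% = 100% of Sable, so Elena controls Sable.
Windward and Sable together hold 66% + 27% = 93% of Vireo, so Elena controls Vireo.
Vireo holds 75% of Palisade, so Elena controls Palisade.
No other company's threshold is met.
Elena controls 4 companies.

4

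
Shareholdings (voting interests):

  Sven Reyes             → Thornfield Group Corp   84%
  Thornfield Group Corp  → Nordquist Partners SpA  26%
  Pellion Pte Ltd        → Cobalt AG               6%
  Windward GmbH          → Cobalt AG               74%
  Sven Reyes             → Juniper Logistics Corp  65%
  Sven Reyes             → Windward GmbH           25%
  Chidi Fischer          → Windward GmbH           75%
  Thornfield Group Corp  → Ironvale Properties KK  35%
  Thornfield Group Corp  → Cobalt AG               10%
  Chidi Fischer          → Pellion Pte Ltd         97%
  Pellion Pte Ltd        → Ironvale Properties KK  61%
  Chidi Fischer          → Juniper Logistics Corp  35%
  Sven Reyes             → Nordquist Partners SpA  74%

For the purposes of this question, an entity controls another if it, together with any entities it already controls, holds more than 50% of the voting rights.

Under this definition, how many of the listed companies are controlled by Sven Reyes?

3

Sven holds 65% of Juniper, so Sven controls Juniper.
Sven holds 84% of Thornfield, so Sven controls Thornfield.
Thornfield and Sven together hold 26% + 74% = 100% of Nordquist, so Sven controls Nordquist.
No other company's threshold is met.
Sven controls 3 companies.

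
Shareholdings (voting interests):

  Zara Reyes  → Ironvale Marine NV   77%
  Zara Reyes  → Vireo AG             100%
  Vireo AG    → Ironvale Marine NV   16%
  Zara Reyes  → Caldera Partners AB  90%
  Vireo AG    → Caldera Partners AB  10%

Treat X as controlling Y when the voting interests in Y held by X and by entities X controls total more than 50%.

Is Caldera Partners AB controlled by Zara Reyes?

Zara holds 100% of Vireo, so Zara controls Vireo.
Zara and Vireo together hold 90% + 10% = 100% of Caldera, so Zara controls Caldera.

Yes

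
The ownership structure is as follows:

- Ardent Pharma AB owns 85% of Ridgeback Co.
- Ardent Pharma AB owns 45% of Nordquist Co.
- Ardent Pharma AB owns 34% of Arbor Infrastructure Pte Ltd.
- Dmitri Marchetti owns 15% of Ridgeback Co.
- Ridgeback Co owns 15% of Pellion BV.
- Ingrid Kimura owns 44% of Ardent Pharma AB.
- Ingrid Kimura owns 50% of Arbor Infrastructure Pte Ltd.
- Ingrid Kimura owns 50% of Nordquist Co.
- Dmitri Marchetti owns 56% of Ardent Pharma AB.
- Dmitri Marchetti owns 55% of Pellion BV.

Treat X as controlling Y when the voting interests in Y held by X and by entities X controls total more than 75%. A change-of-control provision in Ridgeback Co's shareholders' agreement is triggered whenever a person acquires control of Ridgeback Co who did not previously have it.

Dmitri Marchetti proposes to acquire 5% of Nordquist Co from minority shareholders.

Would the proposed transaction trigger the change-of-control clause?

No

The purchase changes only Dmitri's holdings, so Dmitri is the only person who could newly come to control Ridgeback.
Dmitri's largest direct stake is 56% in Ardent, which does not meet the threshold, so Dmitri controls no company.
In Ridgeback, Dmitri's side holds only 15%, not > 75%.
So before the transaction, Dmitri does not control Ridgeback.
After the purchase, Dmitri holds 5% of Nordquist directly.
Dmitri's side now holds 5% of Nordquist, not > 75%, so Dmitri still does not control Nordquist.
After the transaction, Dmitri's side holds 15% of Ridgeback, not > 75%, so Dmitri still does not control Ridgeback.
No new person acquires control, so the clause is not triggered.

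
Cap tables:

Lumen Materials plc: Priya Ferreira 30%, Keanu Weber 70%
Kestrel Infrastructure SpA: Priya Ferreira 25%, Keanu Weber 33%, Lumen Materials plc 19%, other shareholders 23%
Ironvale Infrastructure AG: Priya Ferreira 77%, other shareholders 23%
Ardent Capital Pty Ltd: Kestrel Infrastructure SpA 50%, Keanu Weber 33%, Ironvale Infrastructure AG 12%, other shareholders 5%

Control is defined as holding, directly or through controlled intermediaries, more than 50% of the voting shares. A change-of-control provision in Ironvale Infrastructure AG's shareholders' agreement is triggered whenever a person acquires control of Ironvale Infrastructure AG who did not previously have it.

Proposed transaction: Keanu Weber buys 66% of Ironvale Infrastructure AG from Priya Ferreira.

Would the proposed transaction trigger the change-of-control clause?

Yes

The purchase adds only to Keanu's holdings (Priya's stake shrinks), so Keanu is the only person who could newly come to control Ironvale.
Keanu holds 70% of Lumen, so Keanu controls Lumen.
Keanu and Lumen together hold 33% + 19% = 52% of Kestrel, so Keanu controls Kestrel.
Kestrel and Keanu together hold 50% + 33% = 83% of Ardent, so Keanu controls Ardent.
Neither Keanu nor any entity Keanu controls holds any voting interest in Ironvale.
So before the transaction, Keanu does not control Ironvale.
After the purchase, Keanu holds 66% of Ironvale directly, and Priya's stake falls to 11%.
Keanu holds 66% of Ironvale, so Keanu controls Ironvale.
Keanu did not control Ironvale before and does after, so the clause is triggered.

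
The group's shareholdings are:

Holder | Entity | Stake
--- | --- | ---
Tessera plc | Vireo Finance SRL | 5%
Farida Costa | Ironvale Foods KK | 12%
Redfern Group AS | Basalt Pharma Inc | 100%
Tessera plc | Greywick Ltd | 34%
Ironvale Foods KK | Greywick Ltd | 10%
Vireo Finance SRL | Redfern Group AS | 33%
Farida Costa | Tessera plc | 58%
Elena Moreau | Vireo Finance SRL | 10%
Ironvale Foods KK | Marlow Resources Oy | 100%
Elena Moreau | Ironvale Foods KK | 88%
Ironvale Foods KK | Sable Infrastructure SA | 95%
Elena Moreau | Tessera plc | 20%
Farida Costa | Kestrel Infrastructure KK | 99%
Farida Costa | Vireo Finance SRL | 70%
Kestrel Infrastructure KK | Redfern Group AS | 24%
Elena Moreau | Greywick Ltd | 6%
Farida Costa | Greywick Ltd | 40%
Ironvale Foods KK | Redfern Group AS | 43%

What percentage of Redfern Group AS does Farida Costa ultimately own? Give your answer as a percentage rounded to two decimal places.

Farida reaches Redfern along 4 paths.
Via Ironvale: 12% × 43% = 5.16%.
Via Tessera → Vireo: 58% × 5% × 33% = 0.957%.
Via Vireo: 70% × 33% = 23.1%.
Via Kestrel: 99% × 24% = 23.76%.
Total: 5.16% + 0.957% + 23.1% + 23.76% = 52.977%.
Rounded: 52.98%.

52.98%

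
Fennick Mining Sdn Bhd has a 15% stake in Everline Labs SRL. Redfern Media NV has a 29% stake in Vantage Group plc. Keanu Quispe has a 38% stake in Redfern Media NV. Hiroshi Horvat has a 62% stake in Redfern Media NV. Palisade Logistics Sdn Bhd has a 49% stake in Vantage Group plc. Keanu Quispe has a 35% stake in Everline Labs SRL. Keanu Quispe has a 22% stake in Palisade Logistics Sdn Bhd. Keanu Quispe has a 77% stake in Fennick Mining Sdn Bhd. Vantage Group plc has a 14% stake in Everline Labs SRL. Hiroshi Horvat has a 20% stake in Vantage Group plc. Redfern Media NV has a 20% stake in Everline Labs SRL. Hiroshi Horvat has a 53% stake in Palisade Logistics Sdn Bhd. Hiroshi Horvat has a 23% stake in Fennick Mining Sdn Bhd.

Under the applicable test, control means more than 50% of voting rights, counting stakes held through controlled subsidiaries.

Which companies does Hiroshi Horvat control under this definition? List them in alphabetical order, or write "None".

Palisade Logistics Sdn Bhd, Redfern Media NV, Vantage Group plc

Hiroshi holds 53% of Palisade, so Hiroshi controls Palisade.
Hiroshi holds 62% of Redfern, so Hiroshi controls Redfern.
Hiroshi and Palisade and Redfern together hold 20% + 49% + 29% = 98% of Vantage, so Hiroshi controls Vantage.
No other company's threshold is met.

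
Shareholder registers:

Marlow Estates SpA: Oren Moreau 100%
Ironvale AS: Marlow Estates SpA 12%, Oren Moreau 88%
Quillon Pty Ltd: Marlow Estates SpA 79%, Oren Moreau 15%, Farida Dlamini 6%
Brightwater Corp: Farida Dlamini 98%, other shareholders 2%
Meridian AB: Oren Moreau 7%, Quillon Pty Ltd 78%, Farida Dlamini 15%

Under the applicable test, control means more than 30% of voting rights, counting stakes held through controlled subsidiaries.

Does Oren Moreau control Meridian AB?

Oren holds 100% of Marlow, so Oren controls Marlow.
Marlow and Oren together hold 79% + 15% = 94% of Quillon, so Oren controls Quillon.
Oren and Quillon together hold 7% + 78% = 85% of Meridian, so Oren controls Meridian.

Yes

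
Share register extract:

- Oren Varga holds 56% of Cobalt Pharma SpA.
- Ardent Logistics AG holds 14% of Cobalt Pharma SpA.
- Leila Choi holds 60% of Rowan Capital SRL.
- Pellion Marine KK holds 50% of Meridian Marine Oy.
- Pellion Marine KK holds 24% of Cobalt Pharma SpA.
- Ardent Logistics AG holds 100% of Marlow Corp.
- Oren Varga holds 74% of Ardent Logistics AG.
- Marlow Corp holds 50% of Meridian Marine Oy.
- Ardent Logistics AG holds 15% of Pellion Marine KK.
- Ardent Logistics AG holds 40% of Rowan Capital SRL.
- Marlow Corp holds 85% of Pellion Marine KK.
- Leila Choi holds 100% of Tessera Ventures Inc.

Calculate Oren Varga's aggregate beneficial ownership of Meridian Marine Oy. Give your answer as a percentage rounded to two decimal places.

Oren reaches Meridian along 3 paths.
Via Ardent → Marlow → Pellion: 74% × 100% × 85% × 50% = 31.45%.
Via Ardent → Pellion: 74% × 15% × 50% = 5.55%.
Via Ardent → Marlow: 74% × 100% × 50% = 37%.
Total: 31.45% + 5.55% + 37% = 74%.
Rounded: 74.00%.

74.00%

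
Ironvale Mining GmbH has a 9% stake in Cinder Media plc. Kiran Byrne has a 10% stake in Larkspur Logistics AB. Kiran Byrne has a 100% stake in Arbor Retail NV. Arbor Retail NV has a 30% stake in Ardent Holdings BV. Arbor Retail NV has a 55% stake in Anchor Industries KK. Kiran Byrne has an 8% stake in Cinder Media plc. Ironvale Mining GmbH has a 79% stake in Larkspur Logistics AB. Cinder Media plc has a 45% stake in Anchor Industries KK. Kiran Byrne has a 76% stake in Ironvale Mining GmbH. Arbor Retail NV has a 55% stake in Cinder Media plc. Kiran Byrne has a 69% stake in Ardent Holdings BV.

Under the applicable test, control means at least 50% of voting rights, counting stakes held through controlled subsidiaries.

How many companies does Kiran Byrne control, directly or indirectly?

6

Kiran holds 100% of Arbor, so Kiran controls Arbor.
Kiran holds 76% of Ironvale, so Kiran controls Ironvale.
Kiran and Arbor and Ironvale together hold 8% + 55% + 9% = 72% of Cinder, so Kiran controls Cinder.
Ironvale and Kiran together hold 79% + 10% = 89% of Larkspur, so Kiran controls Larkspur.
Arbor and Cinder together hold 55% + 45% = 100% of Anchor, so Kiran controls Anchor.
Arbor and Kiran together hold 30% + 69% = 99% of Ardent, so Kiran controls Ardent.
Kiran controls 6 companies.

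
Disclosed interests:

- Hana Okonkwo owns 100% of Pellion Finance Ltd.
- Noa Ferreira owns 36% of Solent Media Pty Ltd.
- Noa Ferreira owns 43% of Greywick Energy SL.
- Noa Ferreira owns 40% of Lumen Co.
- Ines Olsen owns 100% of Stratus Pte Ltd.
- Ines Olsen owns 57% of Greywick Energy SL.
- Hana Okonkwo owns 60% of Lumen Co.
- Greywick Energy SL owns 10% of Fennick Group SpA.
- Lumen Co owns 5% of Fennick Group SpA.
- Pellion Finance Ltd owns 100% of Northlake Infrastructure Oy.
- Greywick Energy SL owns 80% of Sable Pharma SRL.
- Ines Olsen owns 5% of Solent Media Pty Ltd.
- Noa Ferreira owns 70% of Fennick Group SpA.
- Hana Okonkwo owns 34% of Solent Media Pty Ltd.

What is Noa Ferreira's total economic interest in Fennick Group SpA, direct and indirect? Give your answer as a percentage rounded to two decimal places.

76.30%

Noa reaches Fennick along 3 paths.
Via Greywick: 43% × 10% = 4.3%.
Via Lumen: 40% × 5% = 2%.
Direct stake: 70% = 70%.
Total: 4.3% + 2% + 70% = 76.3%.
Rounded: 76.30%.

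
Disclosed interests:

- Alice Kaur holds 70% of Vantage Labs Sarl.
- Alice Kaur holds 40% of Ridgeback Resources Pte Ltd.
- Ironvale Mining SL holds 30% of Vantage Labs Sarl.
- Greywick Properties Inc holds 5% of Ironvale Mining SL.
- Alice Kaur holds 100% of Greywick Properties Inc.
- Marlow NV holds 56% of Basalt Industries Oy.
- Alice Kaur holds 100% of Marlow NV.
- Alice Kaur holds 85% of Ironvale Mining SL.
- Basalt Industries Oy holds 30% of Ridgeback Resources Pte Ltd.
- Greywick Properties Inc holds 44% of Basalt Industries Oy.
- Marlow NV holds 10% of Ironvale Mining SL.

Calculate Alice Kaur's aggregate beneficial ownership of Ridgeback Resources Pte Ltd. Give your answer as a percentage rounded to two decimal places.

70.00%

Alice reaches Ridgeback along 3 paths.
Via Marlow → Basalt: 100% × 56% × 30% = 16.8%.
Via Greywick → Basalt: 100% × 44% × 30% = 13.2%.
Direct stake: 40% = 40%.
Total: 16.8% + 13.2% + 40% = 70%.
Rounded: 70.00%.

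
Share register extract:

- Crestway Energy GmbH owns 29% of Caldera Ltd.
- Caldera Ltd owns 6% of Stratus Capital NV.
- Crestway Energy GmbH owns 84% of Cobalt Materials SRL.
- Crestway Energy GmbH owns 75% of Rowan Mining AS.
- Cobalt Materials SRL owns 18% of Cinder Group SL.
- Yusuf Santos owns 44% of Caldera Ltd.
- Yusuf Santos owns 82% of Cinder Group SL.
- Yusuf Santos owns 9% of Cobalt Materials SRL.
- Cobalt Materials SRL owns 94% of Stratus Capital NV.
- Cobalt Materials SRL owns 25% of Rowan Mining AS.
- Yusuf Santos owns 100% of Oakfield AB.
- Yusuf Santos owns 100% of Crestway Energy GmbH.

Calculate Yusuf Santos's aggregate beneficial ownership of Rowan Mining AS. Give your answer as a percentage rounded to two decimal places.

Yusuf reaches Rowan along 3 paths.
Via Cobalt: 9% × 25% = 2.25%.
Via Crestway → Cobalt: 100% × 84% × 25% = 21%.
Via Crestway: 100% × 75% = 75%.
Total: 2.25% + 21% + 75% = 98.25%.

98.25%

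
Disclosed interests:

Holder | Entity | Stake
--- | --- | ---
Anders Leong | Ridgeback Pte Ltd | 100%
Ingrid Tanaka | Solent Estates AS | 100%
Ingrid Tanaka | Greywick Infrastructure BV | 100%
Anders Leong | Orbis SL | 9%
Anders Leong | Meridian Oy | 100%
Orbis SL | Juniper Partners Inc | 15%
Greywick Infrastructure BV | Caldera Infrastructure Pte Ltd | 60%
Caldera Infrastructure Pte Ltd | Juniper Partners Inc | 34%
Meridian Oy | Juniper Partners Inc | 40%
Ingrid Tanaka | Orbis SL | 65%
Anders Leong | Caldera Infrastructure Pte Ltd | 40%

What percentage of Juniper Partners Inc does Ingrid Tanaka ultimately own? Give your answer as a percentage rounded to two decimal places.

30.15%

Ingrid reaches Juniper along 2 paths.
Via Orbis: 65% × 15% = 9.75%.
Via Greywick → Caldera: 100% × 60% × 34% = 20.4%.
Total: 9.75% + 20.4% = 30.15%.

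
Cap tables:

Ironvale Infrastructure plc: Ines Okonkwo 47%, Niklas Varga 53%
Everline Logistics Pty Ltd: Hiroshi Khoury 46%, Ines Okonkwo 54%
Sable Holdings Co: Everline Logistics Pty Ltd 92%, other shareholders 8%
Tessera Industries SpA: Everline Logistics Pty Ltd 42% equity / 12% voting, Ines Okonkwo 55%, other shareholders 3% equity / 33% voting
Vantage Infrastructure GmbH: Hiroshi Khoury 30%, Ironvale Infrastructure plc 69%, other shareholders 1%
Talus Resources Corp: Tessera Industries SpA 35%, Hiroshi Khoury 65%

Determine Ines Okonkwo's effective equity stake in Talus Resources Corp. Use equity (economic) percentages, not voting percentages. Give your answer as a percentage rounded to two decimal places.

Ines reaches Talus along 2 paths.
Via Everline → Tessera: 54% × 42% × 35% = 7.938%.
Via Tessera: 55% × 35% = 19.25%.
Total: 7.938% + 19.25% = 27.188%.
Rounded: 27.19%.

27.19%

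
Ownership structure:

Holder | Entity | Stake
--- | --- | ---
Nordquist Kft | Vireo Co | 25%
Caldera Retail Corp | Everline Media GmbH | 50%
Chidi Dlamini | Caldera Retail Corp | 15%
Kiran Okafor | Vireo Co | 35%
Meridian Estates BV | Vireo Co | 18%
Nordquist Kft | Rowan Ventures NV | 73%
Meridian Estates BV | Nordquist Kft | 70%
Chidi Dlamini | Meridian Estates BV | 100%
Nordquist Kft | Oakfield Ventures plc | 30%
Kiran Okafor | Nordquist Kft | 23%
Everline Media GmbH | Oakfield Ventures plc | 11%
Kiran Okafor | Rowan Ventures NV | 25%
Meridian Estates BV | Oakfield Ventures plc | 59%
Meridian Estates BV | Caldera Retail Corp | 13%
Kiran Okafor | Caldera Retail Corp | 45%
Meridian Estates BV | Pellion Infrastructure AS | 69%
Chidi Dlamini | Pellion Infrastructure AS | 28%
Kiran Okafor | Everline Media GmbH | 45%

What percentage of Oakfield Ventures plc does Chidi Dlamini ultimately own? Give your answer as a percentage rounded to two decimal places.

81.54%

Chidi reaches Oakfield along 4 paths.
Via Meridian: 100% × 59% = 59%.
Via Caldera → Everline: 15% × 50% × 11% = 0.825%.
Via Meridian → Caldera → Everline: 100% × 13% × 50% × 11% = 0.715%.
Via Meridian → Nordquist: 100% × 70% × 30% = 21%.
Total: 59% + 0.825% + 0.715% + 21% = 81.54%.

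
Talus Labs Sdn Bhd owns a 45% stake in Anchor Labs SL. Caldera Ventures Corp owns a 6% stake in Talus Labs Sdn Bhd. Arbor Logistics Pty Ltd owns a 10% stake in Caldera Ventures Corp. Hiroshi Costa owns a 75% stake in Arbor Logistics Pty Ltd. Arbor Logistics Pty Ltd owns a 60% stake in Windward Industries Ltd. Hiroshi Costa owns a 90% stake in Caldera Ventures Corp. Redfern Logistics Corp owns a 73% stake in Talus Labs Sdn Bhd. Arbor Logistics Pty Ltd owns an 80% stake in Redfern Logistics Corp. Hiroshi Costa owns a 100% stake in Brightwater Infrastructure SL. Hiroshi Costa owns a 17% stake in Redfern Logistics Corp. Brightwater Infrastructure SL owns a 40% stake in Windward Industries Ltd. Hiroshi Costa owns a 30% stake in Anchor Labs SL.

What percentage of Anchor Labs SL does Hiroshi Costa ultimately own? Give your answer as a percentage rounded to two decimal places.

Hiroshi reaches Anchor along 5 paths.
Via Arbor → Redfern → Talus: 75% × 80% × 73% × 45% = 19.71%.
Via Redfern → Talus: 17% × 73% × 45% = 5.5845%.
Via Caldera → Talus: 90% × 6% × 45% = 2.43%.
Via Arbor → Caldera → Talus: 75% × 10% × 6% × 45% = 0.2025%.
Direct stake: 30% = 30%.
Total: 19.71% + 5.5845% + 2.43% + 0.2025% + 30% = 57.927%.
Rounded: 57.93%.

57.93%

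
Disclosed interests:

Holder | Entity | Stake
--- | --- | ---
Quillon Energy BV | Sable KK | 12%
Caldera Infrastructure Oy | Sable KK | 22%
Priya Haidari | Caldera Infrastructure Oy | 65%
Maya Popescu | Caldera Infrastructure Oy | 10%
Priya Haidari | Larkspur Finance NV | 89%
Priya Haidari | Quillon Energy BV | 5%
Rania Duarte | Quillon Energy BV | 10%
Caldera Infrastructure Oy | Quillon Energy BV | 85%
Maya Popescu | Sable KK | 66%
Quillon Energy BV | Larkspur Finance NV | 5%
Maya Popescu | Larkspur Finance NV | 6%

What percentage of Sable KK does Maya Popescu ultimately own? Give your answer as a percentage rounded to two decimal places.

69.22%

Maya reaches Sable along 3 paths.
Via Caldera: 10% × 22% = 2.2%.
Via Caldera → Quillon: 10% × 85% × 12% = 1.02%.
Direct stake: 66% = 66%.
Total: 2.2% + 1.02% + 66% = 69.22%.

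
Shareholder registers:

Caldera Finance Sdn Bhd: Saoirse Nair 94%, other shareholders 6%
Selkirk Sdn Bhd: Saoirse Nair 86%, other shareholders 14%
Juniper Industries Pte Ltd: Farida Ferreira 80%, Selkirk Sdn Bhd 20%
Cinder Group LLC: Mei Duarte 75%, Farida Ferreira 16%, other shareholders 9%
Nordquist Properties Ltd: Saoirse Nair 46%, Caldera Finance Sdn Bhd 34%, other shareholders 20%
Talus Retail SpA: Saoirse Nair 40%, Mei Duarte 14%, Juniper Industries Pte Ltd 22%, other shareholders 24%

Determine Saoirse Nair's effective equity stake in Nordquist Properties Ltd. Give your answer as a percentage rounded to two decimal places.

Saoirse reaches Nordquist along 2 paths.
Direct stake: 46% = 46%.
Via Caldera: 94% × 34% = 31.96%.
Total: 46% + 31.96% = 77.96%.

77.96%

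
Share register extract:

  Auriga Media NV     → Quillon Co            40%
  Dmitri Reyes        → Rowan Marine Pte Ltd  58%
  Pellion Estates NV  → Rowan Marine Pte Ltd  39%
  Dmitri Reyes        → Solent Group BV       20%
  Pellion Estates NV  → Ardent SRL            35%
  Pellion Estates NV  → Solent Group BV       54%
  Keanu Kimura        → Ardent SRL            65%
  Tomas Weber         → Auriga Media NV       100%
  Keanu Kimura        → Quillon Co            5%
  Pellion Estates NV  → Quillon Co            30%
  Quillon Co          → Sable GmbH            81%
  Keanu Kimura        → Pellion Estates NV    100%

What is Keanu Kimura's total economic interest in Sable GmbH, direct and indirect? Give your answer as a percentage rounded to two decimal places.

Keanu reaches Sable along 2 paths.
Via Pellion → Quillon: 100% × 30% × 81% = 24.3%.
Via Quillon: 5% × 81% = 4.05%.
Total: 24.3% + 4.05% = 28.35%.

28.35%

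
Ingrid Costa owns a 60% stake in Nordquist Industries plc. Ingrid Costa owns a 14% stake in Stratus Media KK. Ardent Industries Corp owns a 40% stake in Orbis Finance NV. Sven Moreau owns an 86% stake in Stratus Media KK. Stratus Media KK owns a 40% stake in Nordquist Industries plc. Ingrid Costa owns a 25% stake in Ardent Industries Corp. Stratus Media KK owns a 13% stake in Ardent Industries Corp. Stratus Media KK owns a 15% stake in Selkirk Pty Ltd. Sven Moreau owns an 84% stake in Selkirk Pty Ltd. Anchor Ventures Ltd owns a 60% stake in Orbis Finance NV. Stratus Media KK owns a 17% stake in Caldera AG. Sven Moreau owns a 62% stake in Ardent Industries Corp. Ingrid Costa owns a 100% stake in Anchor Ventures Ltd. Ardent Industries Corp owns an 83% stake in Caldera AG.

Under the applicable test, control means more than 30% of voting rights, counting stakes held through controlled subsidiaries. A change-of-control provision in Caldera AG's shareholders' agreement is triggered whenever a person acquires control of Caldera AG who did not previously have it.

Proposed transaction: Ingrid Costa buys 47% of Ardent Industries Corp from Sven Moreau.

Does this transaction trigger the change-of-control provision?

The purchase adds only to Ingrid's holdings (Sven's stake shrinks), so Ingrid is the only person who could newly come to control Caldera.
Ingrid holds 60% of Nordquist, so Ingrid controls Nordquist.
Ingrid holds 100% of Anchor, so Ingrid controls Anchor.
Anchor holds 60% of Orbis, so Ingrid controls Orbis.
Neither Ingrid nor any entity Ingrid controls holds any voting interest in Caldera.
So before the transaction, Ingrid does not control Caldera.
After the purchase, Ingrid's direct stake in Ardent rises to 25% + 47% = 72%, and Sven's stake falls to 15%.
Ingrid holds 72% of Ardent, so Ingrid controls Ardent.
Ardent holds 83% of Caldera, so Ingrid controls Caldera.
Ingrid did not control Caldera before and does after, so the clause is triggered.

Yes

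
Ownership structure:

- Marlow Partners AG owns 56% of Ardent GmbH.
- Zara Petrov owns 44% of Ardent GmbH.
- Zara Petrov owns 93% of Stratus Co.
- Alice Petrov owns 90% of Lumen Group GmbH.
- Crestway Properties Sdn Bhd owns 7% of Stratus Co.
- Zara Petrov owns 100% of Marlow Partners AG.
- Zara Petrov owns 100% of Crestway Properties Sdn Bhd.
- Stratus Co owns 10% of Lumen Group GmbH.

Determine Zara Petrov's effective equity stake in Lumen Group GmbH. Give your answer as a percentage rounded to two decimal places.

10.00%

Zara reaches Lumen along 2 paths.
Via Crestway → Stratus: 100% × 7% × 10% = 0.7%.
Via Stratus: 93% × 10% = 9.3%.
Total: 0.7% + 9.3% = 10%.
Rounded: 10.00%.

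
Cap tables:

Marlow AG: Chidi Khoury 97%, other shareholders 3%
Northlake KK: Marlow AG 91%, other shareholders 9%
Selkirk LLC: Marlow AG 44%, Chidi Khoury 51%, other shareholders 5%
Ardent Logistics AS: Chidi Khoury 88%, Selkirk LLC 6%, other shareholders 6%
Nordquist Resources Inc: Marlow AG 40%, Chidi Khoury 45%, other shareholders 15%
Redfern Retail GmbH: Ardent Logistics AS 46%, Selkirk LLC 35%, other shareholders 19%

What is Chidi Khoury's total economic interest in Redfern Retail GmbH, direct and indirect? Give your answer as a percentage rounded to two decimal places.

Chidi reaches Redfern along 5 paths.
Via Ardent: 88% × 46% = 40.48%.
Via Marlow → Selkirk → Ardent: 97% × 44% × 6% × 46% = 1.177968%.
Via Selkirk → Ardent: 51% × 6% × 46% = 1.4076%.
Via Marlow → Selkirk: 97% × 44% × 35% = 14.938%.
Via Selkirk: 51% × 35% = 17.85%.
Total: 40.48% + 1.177968% + 1.4076% + 14.938% + 17.85% = 75.853568%.
Rounded: 75.85%.

75.85%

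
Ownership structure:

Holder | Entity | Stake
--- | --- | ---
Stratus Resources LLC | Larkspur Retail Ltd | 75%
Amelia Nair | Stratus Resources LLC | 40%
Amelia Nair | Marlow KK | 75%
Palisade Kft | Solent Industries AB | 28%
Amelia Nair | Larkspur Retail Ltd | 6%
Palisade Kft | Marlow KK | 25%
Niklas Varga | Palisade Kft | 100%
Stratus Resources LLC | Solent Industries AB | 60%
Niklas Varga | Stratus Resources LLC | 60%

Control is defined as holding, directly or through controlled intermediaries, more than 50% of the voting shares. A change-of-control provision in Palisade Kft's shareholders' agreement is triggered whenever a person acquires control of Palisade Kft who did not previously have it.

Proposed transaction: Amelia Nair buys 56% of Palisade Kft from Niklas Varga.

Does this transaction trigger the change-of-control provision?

Yes

The purchase adds only to Amelia's holdings (Niklas's stake shrinks), so Amelia is the only person who could newly come to control Palisade.
Amelia holds 75% of Marlow, so Amelia controls Marlow.
Neither Amelia nor any entity Amelia controls holds any voting interest in Palisade.
So before the transaction, Amelia does not control Palisade.
After the purchase, Amelia holds 56% of Palisade directly, and Niklas's stake falls to 44%.
Amelia holds 56% of Palisade, so Amelia controls Palisade.
Amelia did not control Palisade before and does after, so the clause is triggered.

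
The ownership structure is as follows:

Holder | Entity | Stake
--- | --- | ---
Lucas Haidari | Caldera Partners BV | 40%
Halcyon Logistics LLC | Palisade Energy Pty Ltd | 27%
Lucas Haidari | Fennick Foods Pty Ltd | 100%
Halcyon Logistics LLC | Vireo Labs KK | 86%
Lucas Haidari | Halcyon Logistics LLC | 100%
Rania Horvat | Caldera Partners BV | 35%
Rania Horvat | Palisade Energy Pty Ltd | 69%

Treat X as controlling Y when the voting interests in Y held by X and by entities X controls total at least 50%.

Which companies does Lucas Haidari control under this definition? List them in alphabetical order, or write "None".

Fennick Foods Pty Ltd, Halcyon Logistics LLC, Vireo Labs KK

Lucas holds 100% of Halcyon, so Lucas controls Halcyon.
Lucas holds 100% of Fennick, so Lucas controls Fennick.
Halcyon holds 86% of Vireo, so Lucas controls Vireo.
No other company's threshold is met.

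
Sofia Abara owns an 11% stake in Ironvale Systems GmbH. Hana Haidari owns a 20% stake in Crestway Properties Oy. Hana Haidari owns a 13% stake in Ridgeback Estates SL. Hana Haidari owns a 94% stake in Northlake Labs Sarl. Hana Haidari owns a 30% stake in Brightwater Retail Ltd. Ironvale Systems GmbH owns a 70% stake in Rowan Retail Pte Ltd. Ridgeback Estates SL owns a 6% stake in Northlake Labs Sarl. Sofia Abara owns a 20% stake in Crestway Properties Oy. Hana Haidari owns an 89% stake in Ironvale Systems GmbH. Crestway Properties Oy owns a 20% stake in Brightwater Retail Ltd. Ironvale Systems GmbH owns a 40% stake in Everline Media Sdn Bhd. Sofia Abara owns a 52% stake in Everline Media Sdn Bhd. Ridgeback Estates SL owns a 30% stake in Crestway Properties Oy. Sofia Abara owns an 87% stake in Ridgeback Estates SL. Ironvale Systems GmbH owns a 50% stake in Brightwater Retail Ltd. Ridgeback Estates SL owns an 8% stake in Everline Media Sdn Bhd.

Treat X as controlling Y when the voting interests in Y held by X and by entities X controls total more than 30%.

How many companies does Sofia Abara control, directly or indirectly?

3

Sofia holds 87% of Ridgeback, so Sofia controls Ridgeback.
Ridgeback and Sofia together hold 30% + 20% = 50% of Crestway, so Sofia controls Crestway.
Sofia and Ridgeback together hold 52% + 8% = 60% of Everline, so Sofia controls Everline.
No other company's threshold is met.
Sofia controls 3 companies.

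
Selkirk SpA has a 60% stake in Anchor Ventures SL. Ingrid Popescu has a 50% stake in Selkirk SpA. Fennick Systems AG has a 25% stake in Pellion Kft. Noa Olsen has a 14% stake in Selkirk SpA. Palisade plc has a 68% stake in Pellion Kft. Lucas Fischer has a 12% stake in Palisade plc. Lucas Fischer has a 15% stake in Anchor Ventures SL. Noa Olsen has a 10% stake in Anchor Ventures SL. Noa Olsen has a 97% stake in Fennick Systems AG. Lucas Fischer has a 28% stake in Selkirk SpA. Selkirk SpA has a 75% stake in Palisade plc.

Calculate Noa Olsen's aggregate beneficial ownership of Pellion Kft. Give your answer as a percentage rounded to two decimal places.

Noa reaches Pellion along 2 paths.
Via Selkirk → Palisade: 14% × 75% × 68% = 7.14%.
Via Fennick: 97% × 25% = 24.25%.
Total: 7.14% + 24.25% = 31.39%.

31.39%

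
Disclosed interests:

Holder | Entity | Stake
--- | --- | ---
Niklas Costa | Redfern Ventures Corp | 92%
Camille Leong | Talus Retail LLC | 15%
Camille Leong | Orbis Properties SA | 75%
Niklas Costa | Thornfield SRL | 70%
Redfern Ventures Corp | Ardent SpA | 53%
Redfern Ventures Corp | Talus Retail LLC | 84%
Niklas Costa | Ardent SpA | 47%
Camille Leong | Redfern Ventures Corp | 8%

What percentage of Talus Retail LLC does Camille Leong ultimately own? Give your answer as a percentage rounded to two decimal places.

Camille reaches Talus along 2 paths.
Via Redfern: 8% × 84% = 6.72%.
Direct stake: 15% = 15%.
Total: 6.72% + 15% = 21.72%.

21.72%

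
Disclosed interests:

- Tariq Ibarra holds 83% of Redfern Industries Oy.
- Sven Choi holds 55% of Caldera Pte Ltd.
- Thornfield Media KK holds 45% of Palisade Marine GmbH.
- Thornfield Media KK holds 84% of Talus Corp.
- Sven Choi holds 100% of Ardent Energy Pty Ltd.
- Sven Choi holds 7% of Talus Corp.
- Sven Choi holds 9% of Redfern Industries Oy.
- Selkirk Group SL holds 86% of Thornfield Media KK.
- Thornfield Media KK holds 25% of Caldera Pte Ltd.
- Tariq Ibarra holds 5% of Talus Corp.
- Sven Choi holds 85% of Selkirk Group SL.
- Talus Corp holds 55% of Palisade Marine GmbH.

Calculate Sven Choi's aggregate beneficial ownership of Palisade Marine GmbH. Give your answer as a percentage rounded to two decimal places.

70.52%

Sven reaches Palisade along 3 paths.
Via Selkirk → Thornfield: 85% × 86% × 45% = 32.895%.
Via Selkirk → Thornfield → Talus: 85% × 86% × 84% × 55% = 33.7722%.
Via Talus: 7% × 55% = 3.85%.
Total: 32.895% + 33.7722% + 3.85% = 70.5172%.
Rounded: 70.52%.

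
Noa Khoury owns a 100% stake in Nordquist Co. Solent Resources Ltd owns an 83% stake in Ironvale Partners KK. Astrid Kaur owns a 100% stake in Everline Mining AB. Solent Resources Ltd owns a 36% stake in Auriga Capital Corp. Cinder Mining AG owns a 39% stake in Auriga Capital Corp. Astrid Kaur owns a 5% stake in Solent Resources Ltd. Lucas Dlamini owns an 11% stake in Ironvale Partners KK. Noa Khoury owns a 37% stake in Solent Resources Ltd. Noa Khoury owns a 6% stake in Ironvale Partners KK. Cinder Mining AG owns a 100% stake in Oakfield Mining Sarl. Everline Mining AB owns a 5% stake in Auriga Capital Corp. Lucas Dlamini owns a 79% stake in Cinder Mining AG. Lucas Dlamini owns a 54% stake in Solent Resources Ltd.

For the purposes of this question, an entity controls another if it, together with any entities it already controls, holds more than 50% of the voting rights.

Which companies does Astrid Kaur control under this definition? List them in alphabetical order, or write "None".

Everline Mining AB

Astrid holds 100% of Everline, so Astrid controls Everline.
No other company's threshold is met.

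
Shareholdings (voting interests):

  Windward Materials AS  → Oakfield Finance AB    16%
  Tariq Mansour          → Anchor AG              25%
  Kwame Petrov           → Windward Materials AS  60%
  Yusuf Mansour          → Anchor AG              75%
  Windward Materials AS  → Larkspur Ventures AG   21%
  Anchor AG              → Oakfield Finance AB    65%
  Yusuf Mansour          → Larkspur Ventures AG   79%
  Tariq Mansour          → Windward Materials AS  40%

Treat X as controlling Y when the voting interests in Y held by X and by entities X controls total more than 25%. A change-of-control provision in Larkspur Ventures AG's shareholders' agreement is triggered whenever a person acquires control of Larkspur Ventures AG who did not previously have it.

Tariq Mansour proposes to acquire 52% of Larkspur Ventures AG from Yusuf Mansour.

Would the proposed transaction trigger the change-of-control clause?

Yes

The purchase adds only to Tariq's holdings (Yusuf's stake shrinks), so Tariq is the only person who could newly come to control Larkspur.
Tariq holds 40% of Windward, so Tariq controls Windward.
In Larkspur, Tariq's side holds only 21%, not > 25%.
So before the transaction, Tariq does not control Larkspur.
After the purchase, Tariq holds 52% of Larkspur directly, and Yusuf's stake falls to 27%.
Windward and Tariq together hold 21% + 52% = 73% of Larkspur, so Tariq controls Larkspur.
Tariq did not control Larkspur before and does after, so the clause is triggered.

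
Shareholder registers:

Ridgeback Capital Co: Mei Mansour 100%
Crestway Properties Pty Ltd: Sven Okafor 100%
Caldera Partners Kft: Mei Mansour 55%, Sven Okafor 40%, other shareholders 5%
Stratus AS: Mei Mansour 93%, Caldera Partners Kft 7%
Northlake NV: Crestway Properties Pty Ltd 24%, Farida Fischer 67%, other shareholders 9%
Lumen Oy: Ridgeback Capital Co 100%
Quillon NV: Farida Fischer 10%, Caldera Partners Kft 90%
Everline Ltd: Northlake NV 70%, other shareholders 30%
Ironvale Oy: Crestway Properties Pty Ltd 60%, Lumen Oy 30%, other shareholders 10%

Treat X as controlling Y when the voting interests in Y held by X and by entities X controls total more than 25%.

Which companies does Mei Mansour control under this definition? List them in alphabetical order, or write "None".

Caldera Partners Kft, Ironvale Oy, Lumen Oy, Quillon NV, Ridgeback Capital Co, Stratus AS

Mei holds 100% of Ridgeback, so Mei controls Ridgeback.
Mei holds 55% of Caldera, so Mei controls Caldera.
Mei and Caldera together hold 93% + 7% = 100% of Stratus, so Mei controls Stratus.
Ridgeback holds 100% of Lumen, so Mei controls Lumen.
Caldera holds 90% of Quillon, so Mei controls Quillon.
Lumen holds 30% of Ironvale, so Mei controls Ironvale.
No other company's threshold is met.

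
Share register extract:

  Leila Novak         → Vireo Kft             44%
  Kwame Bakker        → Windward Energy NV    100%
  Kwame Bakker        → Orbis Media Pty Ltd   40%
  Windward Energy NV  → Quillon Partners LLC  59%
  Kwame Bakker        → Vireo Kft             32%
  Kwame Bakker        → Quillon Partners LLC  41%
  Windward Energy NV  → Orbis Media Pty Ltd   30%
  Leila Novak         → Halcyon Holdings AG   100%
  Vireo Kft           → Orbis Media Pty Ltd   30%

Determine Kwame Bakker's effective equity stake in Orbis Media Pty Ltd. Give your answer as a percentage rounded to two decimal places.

79.60%

Kwame reaches Orbis along 3 paths.
Via Vireo: 32% × 30% = 9.6%.
Direct stake: 40% = 40%.
Via Windward: 100% × 30% = 30%.
Total: 9.6% + 40% + 30% = 79.6%.
Rounded: 79.60%.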